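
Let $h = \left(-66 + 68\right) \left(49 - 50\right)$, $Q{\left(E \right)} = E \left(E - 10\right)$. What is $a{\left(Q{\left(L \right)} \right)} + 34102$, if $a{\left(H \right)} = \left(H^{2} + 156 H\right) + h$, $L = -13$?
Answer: $170145$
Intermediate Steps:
$Q{\left(E \right)} = E \left(-10 + E\right)$
$h = -2$ ($h = 2 \left(-1\right) = -2$)
$a{\left(H \right)} = -2 + H^{2} + 156 H$ ($a{\left(H \right)} = \left(H^{2} + 156 H\right) - 2 = -2 + H^{2} + 156 H$)
$a{\left(Q{\left(L \right)} \right)} + 34102 = \left(-2 + \left(- 13 \left(-10 - 13\right)\right)^{2} + 156 \left(- 13 \left(-10 - 13\right)\right)\right) + 34102 = \left(-2 + \left(\left(-13\right) \left(-23\right)\right)^{2} + 156 \left(\left(-13\right) \left(-23\right)\right)\right) + 34102 = \left(-2 + 299^{2} + 156 \cdot 299\right) + 34102 = \left(-2 + 89401 + 46644\right) + 34102 = 136043 + 34102 = 170145$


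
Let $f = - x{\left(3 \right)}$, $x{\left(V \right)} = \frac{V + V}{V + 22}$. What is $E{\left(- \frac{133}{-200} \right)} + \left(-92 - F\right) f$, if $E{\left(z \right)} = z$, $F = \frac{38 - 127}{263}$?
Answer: $\frac{238423}{10520} \approx 22.664$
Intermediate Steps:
$F = - \frac{89}{263}$ ($F = \left(-89\right) \frac{1}{263} = - \frac{89}{263} \approx -0.3384$)
$x{\left(V \right)} = \frac{2 V}{22 + V}$
$f = - \frac{6}{25}$ ($f = - \frac{2 \cdot 3}{22 + 3} = - \frac{2 \cdot 3}{25} = \left(-1\right) \frac{6}{25} = - \frac{6}{25} \approx -0.24$)
$E{\left(- \frac{133}{-200} \right)} + \left(-92 - F\right) f = - \frac{133}{-200} + \left(-92 - - \frac{89}{263}\right) \left(- \frac{6}{25}\right) = \left(-133\right) \left(- \frac{1}{200}\right) + \left(-92 + \frac{89}{263}\right) \left(- \frac{6}{25}\right) = \frac{133}{200} - - \frac{144642}{6575} = \frac{133}{200} + \frac{144642}{6575} = \frac{238423}{10520}$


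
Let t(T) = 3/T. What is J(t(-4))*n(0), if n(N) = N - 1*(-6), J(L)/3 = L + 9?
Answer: 297/2 ≈ 148.50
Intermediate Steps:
J(L) = 27 + 3*L (J(L) = 3*(L + 9) = 3*(9 + L) = 27 + 3*L)
n(N) = 6 + N (n(N) = N + 6 = 6 + N)
J(t(-4))*n(0) = (27 + 3*(3/(-4)))*(6 + 0) = (27 + 3*(3*(-1/4)))*6 = (27 + 3*(-3/4))*6 = (27 - 9/4)*6 = (99/4)*6 = 297/2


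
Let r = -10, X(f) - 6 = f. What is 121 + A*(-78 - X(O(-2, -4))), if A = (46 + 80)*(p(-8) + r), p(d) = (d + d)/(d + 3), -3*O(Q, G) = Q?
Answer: 363317/5 ≈ 72663.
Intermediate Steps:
O(Q, G) = -Q/3
X(f) = 6 + f
p(d) = 2*d/(3 + d) (p(d) = (2*d)/(3 + d) = 2*d/(3 + d))
A = -4284/5 (A = (46 + 80)*(2*(-8)/(3 - 8) - 10) = 126*(2*(-8)/(-5) - 10) = 126*(2*(-8)*(-⅕) - 10) = 126*(16/5 - 10) = 126*(-34/5) = -4284/5 ≈ -856.80)
121 + A*(-78 - X(O(-2, -4))) = 121 - 4284*(-78 - (6 - ⅓*(-2)))/5 = 121 - 4284*(-78 - (6 + ⅔))/5 = 121 - 4284*(-78 - 1*20/3)/5 = 121 - 4284*(-78 - 20/3)/5 = 121 - 4284/5*(-254/3) = 121 + 362712/5 = 363317/5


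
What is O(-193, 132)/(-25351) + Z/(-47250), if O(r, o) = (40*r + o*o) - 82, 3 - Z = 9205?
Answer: -110679799/598917375 ≈ -0.18480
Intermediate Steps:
Z = -9202 (Z = 3 - 1*9205 = 3 - 9205 = -9202)
O(r, o) = -82 + o² + 40*r (O(r, o) = (40*r + o²) - 82 = (o² + 40*r) - 82 = -82 + o² + 40*r)
O(-193, 132)/(-25351) + Z/(-47250) = (-82 + 132² + 40*(-193))/(-25351) - 9202/(-47250) = (-82 + 17424 - 7720)*(-1/25351) - 9202*(-1/47250) = 9622*(-1/25351) + 4601/23625 = -9622/25351 + 4601/23625 = -110679799/598917375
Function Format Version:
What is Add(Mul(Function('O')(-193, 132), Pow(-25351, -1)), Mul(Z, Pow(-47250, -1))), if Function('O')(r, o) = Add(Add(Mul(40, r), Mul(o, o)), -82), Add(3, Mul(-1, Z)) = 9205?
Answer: Rational(-110679799, 598917375) ≈ -0.18480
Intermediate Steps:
Z = -9202 (Z = Add(3, Mul(-1, 9205)) = Add(3, -9205) = -9202)
Function('O')(r, o) = Add(-82, Pow(o, 2), Mul(40, r)) (Function('O')(r, o) = Add(Add(Mul(40, r), Pow(o, 2)), -82) = Add(Add(Pow(o, 2), Mul(40, r)), -82) = Add(-82, Pow(o, 2), Mul(40, r)))
Add(Mul(Function('O')(-193, 132), Pow(-25351, -1)), Mul(Z, Pow(-47250, -1))) = Add(Mul(Add(-82, Pow(132, 2), Mul(40, -193)), Pow(-25351, -1)), Mul(-9202, Pow(-47250, -1))) = Add(Mul(Add(-82, 17424, -7720), Rational(-1, 25351)), Mul(-9202, Rational(-1, 47250))) = Add(Mul(9622, Rational(-1, 25351)), Rational(4601, 23625)) = Add(Rational(-9622, 25351), Rational(4601, 23625)) = Rational(-110679799, 598917375)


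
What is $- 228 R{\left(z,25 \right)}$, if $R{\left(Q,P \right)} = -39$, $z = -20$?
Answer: $8892$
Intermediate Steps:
$- 228 R{\left(z,25 \right)} = \left(-228\right) \left(-39\right) = 8892$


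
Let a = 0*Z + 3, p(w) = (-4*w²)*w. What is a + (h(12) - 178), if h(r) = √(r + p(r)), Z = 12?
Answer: -175 + 10*I*√69 ≈ -175.0 + 83.066*I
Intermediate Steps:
p(w) = -4*w³
h(r) = √(r - 4*r³)
a = 3 (a = 0*12 + 3 = 0 + 3 = 3)
a + (h(12) - 178) = 3 + (√(12 - 4*12³) - 178) = 3 + (√(12 - 4*1728) - 178) = 3 + (√(12 - 6912) - 178) = 3 + (√(-6900) - 178) = 3 + (10*I*√69 - 178) = 3 + (-178 + 10*I*√69) = -175 + 10*I*√69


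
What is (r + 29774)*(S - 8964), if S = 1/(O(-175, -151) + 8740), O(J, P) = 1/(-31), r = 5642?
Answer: -86014738795640/270939 ≈ -3.1747e+8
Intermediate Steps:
O(J, P) = -1/31
S = 31/270939 (S = 1/(-1/31 + 8740) = 1/(270939/31) = 31/270939 ≈ 0.00011442)
(r + 29774)*(S - 8964) = (5642 + 29774)*(31/270939 - 8964) = 35416*(-2428697165/270939) = -86014738795640/270939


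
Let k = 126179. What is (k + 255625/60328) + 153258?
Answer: 16858130961/60328 ≈ 2.7944e+5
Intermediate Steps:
(k + 255625/60328) + 153258 = (126179 + 255625/60328) + 153258 = 7612382337/60328 + 153258 = 16858130961/60328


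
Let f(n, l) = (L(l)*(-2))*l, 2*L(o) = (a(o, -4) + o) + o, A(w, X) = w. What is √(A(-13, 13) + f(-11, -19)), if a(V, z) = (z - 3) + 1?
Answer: I*√849 ≈ 29.138*I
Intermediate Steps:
a(V, z) = -2 + z (a(V, z) = (-3 + z) + 1 = -2 + z)
L(o) = -3 + o (L(o) = (((-2 - 4) + o) + o)/2 = ((-6 + o) + o)/2 = (-6 + 2*o)/2 = -3 + o)
f(n, l) = l*(6 - 2*l) (f(n, l) = ((-3 + l)*(-2))*l = (6 - 2*l)*l = l*(6 - 2*l))
√(A(-13, 13) + f(-11, -19)) = √(-13 + 2*(-19)*(3 - 1*(-19))) = √(-13 + 2*(-19)*(3 + 19)) = √(-13 + 2*(-19)*22) = √(-13 - 836) = √(-849) = I*√849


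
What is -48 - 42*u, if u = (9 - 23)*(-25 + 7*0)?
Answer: -14748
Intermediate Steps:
u = 350 (u = -14*(-25 + 0) = -14*(-25) = 350)
-48 - 42*u = -48 - 42*350 = -48 - 14700 = -14748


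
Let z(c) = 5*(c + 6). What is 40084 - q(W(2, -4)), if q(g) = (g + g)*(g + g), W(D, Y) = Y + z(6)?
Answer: 27540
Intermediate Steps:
z(c) = 30 + 5*c (z(c) = 5*(6 + c) = 30 + 5*c)
W(D, Y) = 60 + Y (W(D, Y) = Y + (30 + 5*6) = Y + (30 + 30) = Y + 60 = 60 + Y)
q(g) = 4*g² (q(g) = (2*g)*(2*g) = 4*g²)
40084 - q(W(2, -4)) = 40084 - 4*(60 - 4)² = 40084 - 4*56² = 40084 - 4*3136 = 40084 - 1*12544 = 40084 - 12544 = 27540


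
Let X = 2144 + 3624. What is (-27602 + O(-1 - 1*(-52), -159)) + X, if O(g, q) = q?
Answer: -21993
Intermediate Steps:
X = 5768
(-27602 + O(-1 - 1*(-52), -159)) + X = (-27602 - 159) + 5768 = -27761 + 5768 = -21993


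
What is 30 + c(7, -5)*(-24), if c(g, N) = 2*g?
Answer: -306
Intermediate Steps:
30 + c(7, -5)*(-24) = 30 + (2*7)*(-24) = 30 + 14*(-24) = 30 - 336 = -306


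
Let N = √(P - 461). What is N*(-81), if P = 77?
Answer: -648*I*√6 ≈ -1587.3*I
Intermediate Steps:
N = 8*I*√6 (N = √(77 - 461) = √(-384) = 8*I*√6 ≈ 19.596*I)
N*(-81) = (8*I*√6)*(-81) = -648*I*√6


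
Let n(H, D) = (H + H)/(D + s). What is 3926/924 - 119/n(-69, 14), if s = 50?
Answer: 210527/3542 ≈ 59.437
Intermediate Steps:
n(H, D) = 2*H/(50 + D) (n(H, D) = (H + H)/(D + 50) = (2*H)/(50 + D) = 2*H/(50 + D))
3926/924 - 119/n(-69, 14) = 3926/924 - 119/(2*(-69)/(50 + 14)) = 3926*(1/924) - 119/(2*(-69)/64) = 1963/462 - 119/(2*(-69)*(1/64)) = 1963/462 - 119/(-69/32) = 1963/462 - 119*(-32/69) = 1963/462 + 3808/69 = 210527/3542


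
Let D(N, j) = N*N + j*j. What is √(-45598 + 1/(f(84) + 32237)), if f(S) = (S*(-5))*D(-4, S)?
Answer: I*√393595626516892385/2938003 ≈ 213.54*I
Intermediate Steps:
D(N, j) = N² + j²
f(S) = -5*S*(16 + S²) (f(S) = (S*(-5))*((-4)² + S²) = (-5*S)*(16 + S²) = -5*S*(16 + S²))
√(-45598 + 1/(f(84) + 32237)) = √(-45598 + 1/(-5*84*(16 + 84²) + 32237)) = √(-45598 + 1/(-5*84*(16 + 7056) + 32237)) = √(-45598 + 1/(-5*84*7072 + 32237)) = √(-45598 + 1/(-2970240 + 32237)) = √(-45598 + 1/(-2938003)) = √(-45598 - 1/2938003) = √(-133967060795/2938003) = I*√393595626516892385/2938003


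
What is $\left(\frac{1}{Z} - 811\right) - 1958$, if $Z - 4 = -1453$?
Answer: $- \frac{4012282}{1449} \approx -2769.0$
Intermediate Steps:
$Z = -1449$ ($Z = 4 - 1453 = -1449$)
$\left(\frac{1}{Z} - 811\right) - 1958 = \left(\frac{1}{-1449} - 811\right) - 1958 = \left(- \frac{1}{1449} - 811\right) - 1958 = - \frac{1175140}{1449} - 1958 = - \frac{4012282}{1449}$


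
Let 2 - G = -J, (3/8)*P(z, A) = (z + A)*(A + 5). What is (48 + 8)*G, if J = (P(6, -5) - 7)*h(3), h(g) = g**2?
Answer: -3416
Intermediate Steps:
P(z, A) = 8*(5 + A)*(A + z)/3 (P(z, A) = 8*((z + A)*(A + 5))/3 = 8*((A + z)*(5 + A))/3 = 8*((5 + A)*(A + z))/3 = 8*(5 + A)*(A + z)/3)
J = -63 (J = (((8/3)*(-5)**2 + (40/3)*(-5) + (40/3)*6 + (8/3)*(-5)*6) - 7)*3**2 = (((8/3)*25 - 200/3 + 80 - 80) - 7)*9 = ((200/3 - 200/3 + 80 - 80) - 7)*9 = (0 - 7)*9 = -7*9 = -63)
G = -61 (G = 2 - (-1)*(-63) = 2 - 1*63 = 2 - 63 = -61)
(48 + 8)*G = (48 + 8)*(-61) = 56*(-61) = -3416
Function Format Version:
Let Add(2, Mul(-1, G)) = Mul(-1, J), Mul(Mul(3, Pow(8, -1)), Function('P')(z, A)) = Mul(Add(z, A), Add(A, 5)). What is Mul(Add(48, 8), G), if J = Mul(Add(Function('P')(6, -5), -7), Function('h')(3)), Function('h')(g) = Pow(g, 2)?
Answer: -3416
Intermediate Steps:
Function('P')(z, A) = Mul(Rational(8, 3), Add(5, A), Add(A, z)) (Function('P')(z, A) = Mul(Rational(8, 3), Mul(Add(z, A), Add(A, 5))) = Mul(Rational(8, 3), Mul(Add(A, z), Add(5, A))) = Mul(Rational(8, 3), Mul(Add(5, A), Add(A, z))) = Mul(Rational(8, 3), Add(5, A), Add(A, z)))
J = -63 (J = Mul(Add(Add(Mul(Rational(8, 3), Pow(-5, 2)), Mul(Rational(40, 3), -5), Mul(Rational(40, 3), 6), Mul(Rational(8, 3), -5, 6)), -7), Pow(3, 2)) = Mul(Add(Add(Mul(Rational(8, 3), 25), Rational(-200, 3), 80, -80), -7), 9) = Mul(Add(Add(Rational(200, 3), Rational(-200, 3), 80, -80), -7), 9) = Mul(Add(0, -7), 9) = Mul(-7, 9) = -63)
G = -61 (G = Add(2, Mul(-1, Mul(-1, -63))) = Add(2, Mul(-1, 63)) = Add(2, -63) = -61)
Mul(Add(48, 8), G) = Mul(Add(48, 8), -61) = Mul(56, -61) = -3416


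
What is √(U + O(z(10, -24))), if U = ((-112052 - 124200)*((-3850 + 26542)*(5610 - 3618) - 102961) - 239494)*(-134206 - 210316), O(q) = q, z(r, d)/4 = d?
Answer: 2*√917707387580403601 ≈ 1.9159e+9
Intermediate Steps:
z(r, d) = 4*d
U = 3670829550321614500 (U = (-236252*(22692*1992 - 102961) - 239494)*(-344522) = (-236252*(45202464 - 102961) - 239494)*(-344522) = (-236252*45099503 - 239494)*(-344522) = (-10654847782756 - 239494)*(-344522) = -10654848022250*(-344522) = 3670829550321614500)
√(U + O(z(10, -24))) = √(3670829550321614500 + 4*(-24)) = √(3670829550321614500 - 96) = √3670829550321614404 = 2*√917707387580403601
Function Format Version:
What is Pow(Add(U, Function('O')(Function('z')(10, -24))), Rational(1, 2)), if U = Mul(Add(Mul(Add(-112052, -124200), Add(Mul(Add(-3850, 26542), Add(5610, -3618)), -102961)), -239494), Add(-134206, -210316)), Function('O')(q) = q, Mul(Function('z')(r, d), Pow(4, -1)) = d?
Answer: Mul(2, Pow(917707387580403601, Rational(1, 2))) ≈ 1.9159e+9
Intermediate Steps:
Function('z')(r, d) = Mul(4, d)
U = 3670829550321614500 (U = Mul(Add(Mul(-236252, Add(Mul(22692, 1992), -102961)), -239494), -344522) = Mul(Add(Mul(-236252, Add(45202464, -102961)), -239494), -344522) = Mul(Add(Mul(-236252, 45099503), -239494), -344522) = Mul(Add(-10654847782756, -239494), -344522) = Mul(-10654848022250, -344522) = 3670829550321614500)
Pow(Add(U, Function('O')(Function('z')(10, -24))), Rational(1, 2)) = Pow(Add(3670829550321614500, Mul(4, -24)), Rational(1, 2)) = Pow(Add(3670829550321614500, -96), Rational(1, 2)) = Pow(3670829550321614404, Rational(1, 2)) = Mul(2, Pow(917707387580403601, Rational(1, 2)))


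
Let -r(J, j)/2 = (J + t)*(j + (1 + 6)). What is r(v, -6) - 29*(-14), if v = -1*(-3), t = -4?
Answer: 408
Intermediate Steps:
v = 3
r(J, j) = -2*(-4 + J)*(7 + j) (r(J, j) = -2*(J - 4)*(j + (1 + 6)) = -2*(-4 + J)*(j + 7) = -2*(-4 + J)*(7 + j))
r(v, -6) - 29*(-14) = (56 - 14*3 + 8*(-6) - 2*3*(-6)) - 29*(-14) = (56 - 42 - 48 + 36) + 406 = 2 + 406 = 408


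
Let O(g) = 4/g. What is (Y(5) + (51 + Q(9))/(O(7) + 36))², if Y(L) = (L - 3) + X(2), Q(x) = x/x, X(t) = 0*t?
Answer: 47961/4096 ≈ 11.709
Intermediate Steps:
X(t) = 0
Q(x) = 1
Y(L) = -3 + L (Y(L) = (L - 3) + 0 = (-3 + L) + 0 = -3 + L)
(Y(5) + (51 + Q(9))/(O(7) + 36))² = ((-3 + 5) + (51 + 1)/(4/7 + 36))² = (2 + 52/(4*(⅐) + 36))² = (2 + 52/(4/7 + 36))² = (2 + 52/(256/7))² = (2 + 52*(7/256))² = (2 + 91/64)² = (219/64)² = 47961/4096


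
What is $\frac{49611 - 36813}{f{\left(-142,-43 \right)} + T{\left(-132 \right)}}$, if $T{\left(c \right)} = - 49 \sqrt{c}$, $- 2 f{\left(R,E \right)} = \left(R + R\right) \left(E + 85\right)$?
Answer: $\frac{908658}{427217} + \frac{2133 i \sqrt{33}}{61031} \approx 2.1269 + 0.20077 i$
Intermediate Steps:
$f{\left(R,E \right)} = - R \left(85 + E\right)$ ($f{\left(R,E \right)} = - \frac{\left(R + R\right) \left(E + 85\right)}{2} = - \frac{2 R \left(85 + E\right)}{2} = - R \left(85 + E\right)$)
$\frac{49611 - 36813}{f{\left(-142,-43 \right)} + T{\left(-132 \right)}} = \frac{49611 - 36813}{\left(-1\right) \left(-142\right) \left(85 - 43\right) - 49 \sqrt{-132}} = \frac{12798}{\left(-1\right) \left(-142\right) 42 - 49 \cdot 2 i \sqrt{33}} = \frac{12798}{5964 - 98 i \sqrt{33}}$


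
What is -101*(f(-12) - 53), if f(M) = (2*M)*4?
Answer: 15049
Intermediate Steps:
f(M) = 8*M
-101*(f(-12) - 53) = -101*(8*(-12) - 53) = -101*(-96 - 53) = -101*(-149) = 15049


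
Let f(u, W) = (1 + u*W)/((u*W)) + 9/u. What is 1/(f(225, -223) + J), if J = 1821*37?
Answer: 50175/3380693156 ≈ 1.4842e-5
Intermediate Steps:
f(u, W) = 9/u + (1 + W*u)/(W*u) (f(u, W) = (1 + W*u)/((W*u)) + 9/u = (1 + W*u)*(1/(W*u)) + 9/u = (1 + W*u)/(W*u) + 9/u = 9/u + (1 + W*u)/(W*u))
J = 67377
1/(f(225, -223) + J) = 1/((1 + 9/225 + 1/(-223*225)) + 67377) = 1/((1 + 9*(1/225) - 1/223*1/225) + 67377) = 1/((1 + 1/25 - 1/50175) + 67377) = 1/(52181/50175 + 67377) = 1/(3380693156/50175) = 50175/3380693156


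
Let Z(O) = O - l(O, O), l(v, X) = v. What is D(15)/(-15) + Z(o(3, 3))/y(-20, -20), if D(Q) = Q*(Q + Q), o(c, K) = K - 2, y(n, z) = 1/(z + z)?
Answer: -30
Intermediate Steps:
y(n, z) = 1/(2*z)
o(c, K) = -2 + K
Z(O) = 0 (Z(O) = O - O = 0)
D(Q) = 2*Q**2 (D(Q) = Q*(2*Q) = 2*Q**2)
D(15)/(-15) + Z(o(3, 3))/y(-20, -20) = (2*15**2)/(-15) + 0/(((1/2)/(-20))) = (2*225)*(-1/15) + 0/(((1/2)*(-1/20))) = 450*(-1/15) + 0/(-1/40) = -30 + 0*(-40) = -30 + 0 = -30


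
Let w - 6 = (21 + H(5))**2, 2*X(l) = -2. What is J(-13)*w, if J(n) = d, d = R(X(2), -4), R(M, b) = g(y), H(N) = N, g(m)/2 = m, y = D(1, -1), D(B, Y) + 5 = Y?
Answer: -8184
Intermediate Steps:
D(B, Y) = -5 + Y
X(l) = -1 (X(l) = (1/2)*(-2) = -1)
y = -6 (y = -5 - 1 = -6)
g(m) = 2*m
R(M, b) = -12 (R(M, b) = 2*(-6) = -12)
d = -12
J(n) = -12
w = 682 (w = 6 + (21 + 5)**2 = 6 + 26**2 = 6 + 676 = 682)
J(-13)*w = -12*682 = -8184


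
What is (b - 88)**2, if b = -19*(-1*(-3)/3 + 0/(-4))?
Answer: 11449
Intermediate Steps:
b = -19 (b = -19*(3*(1/3) + 0*(-1/4)) = -19*(1 + 0) = -19*1 = -19)
(b - 88)**2 = (-19 - 88)**2 = (-107)**2 = 11449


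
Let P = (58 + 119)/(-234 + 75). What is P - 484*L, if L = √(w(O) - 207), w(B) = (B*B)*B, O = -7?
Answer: -59/53 - 2420*I*√22 ≈ -1.1132 - 11351.0*I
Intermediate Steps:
P = -59/53 (P = 177/(-159) = 177*(-1/159) = -59/53 ≈ -1.1132)
w(B) = B³ (w(B) = B²*B = B³)
L = 5*I*√22 (L = √((-7)³ - 207) = √(-343 - 207) = √(-550) = 5*I*√22 ≈ 23.452*I)
P - 484*L = -59/53 - 2420*I*√22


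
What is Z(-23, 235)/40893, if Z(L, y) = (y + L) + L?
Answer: 63/13631 ≈ 0.0046218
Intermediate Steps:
Z(L, y) = y + 2*L (Z(L, y) = (L + y) + L = y + 2*L)
Z(-23, 235)/40893 = (235 + 2*(-23))/40893 = (235 - 46)*(1/40893) = 189*(1/40893) = 63/13631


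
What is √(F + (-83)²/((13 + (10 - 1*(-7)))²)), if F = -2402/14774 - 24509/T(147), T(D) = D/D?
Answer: I*√1203293372626559/221610 ≈ 156.53*I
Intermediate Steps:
T(D) = 1
F = -181049184/7387 (F = -2402/14774 - 24509/1 = -2402*1/14774 - 24509*1 = -1201/7387 - 24509 = -181049184/7387 ≈ -24509.)
√(F + (-83)²/((13 + (10 - 1*(-7)))²)) = √(-181049184/7387 + (-83)²/((13 + (10 - 1*(-7)))²)) = √(-181049184/7387 + 6889/((13 + (10 + 7))²)) = √(-181049184/7387 + 6889/((13 + 17)²)) = √(-181049184/7387 + 6889/(30²)) = √(-181049184/7387 + 6889/900) = √(-162893376557/6648300) = I*√1203293372626559/221610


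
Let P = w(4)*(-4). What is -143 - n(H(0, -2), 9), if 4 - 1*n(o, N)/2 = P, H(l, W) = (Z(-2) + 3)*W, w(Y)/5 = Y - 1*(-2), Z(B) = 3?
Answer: -391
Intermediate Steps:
w(Y) = 10 + 5*Y (w(Y) = 5*(Y - 1*(-2)) = 5*(Y + 2) = 5*(2 + Y) = 10 + 5*Y)
H(l, W) = 6*W (H(l, W) = (3 + 3)*W = 6*W)
P = -120 (P = (10 + 5*4)*(-4) = (10 + 20)*(-4) = 30*(-4) = -120)
n(o, N) = 248 (n(o, N) = 8 - 2*(-120) = 8 + 240 = 248)
-143 - n(H(0, -2), 9) = -143 - 1*248 = -143 - 248 = -391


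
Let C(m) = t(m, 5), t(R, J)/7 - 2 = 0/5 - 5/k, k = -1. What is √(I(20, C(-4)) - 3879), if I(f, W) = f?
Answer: I*√3859 ≈ 62.121*I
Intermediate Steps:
t(R, J) = 49 (t(R, J) = 14 + 7*(0/5 - 5/(-1)) = 14 + 7*(0*(⅕) - 5*(-1)) = 14 + 7*(0 + 5) = 14 + 7*5 = 14 + 35 = 49)
C(m) = 49
√(I(20, C(-4)) - 3879) = √(20 - 3879) = √(-3859) = I*√3859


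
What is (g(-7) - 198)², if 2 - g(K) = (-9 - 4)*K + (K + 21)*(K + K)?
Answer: 8281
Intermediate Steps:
g(K) = 2 + 13*K - 2*K*(21 + K) (g(K) = 2 - ((-9 - 4)*K + (K + 21)*(K + K)) = 2 - (-13*K + (21 + K)*(2*K)) = 2 - (-13*K + 2*K*(21 + K)) = 2 + (13*K - 2*K*(21 + K)) = 2 + 13*K - 2*K*(21 + K))
(g(-7) - 198)² = ((2 - 29*(-7) - 2*(-7)²) - 198)² = ((2 + 203 - 2*49) - 198)² = ((2 + 203 - 98) - 198)² = (107 - 198)² = (-91)² = 8281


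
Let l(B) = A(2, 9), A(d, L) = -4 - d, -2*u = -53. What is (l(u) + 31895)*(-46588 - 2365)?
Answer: -1561062217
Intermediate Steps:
u = 53/2 (u = -1/2*(-53) = 53/2 ≈ 26.500)
l(B) = -6 (l(B) = -4 - 1*2 = -4 - 2 = -6)
(l(u) + 31895)*(-46588 - 2365) = (-6 + 31895)*(-46588 - 2365) = 31889*(-48953) = -1561062217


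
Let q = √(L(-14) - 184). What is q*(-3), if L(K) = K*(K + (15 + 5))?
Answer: -6*I*√67 ≈ -49.112*I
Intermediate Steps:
L(K) = K*(20 + K) (L(K) = K*(K + 20) = K*(20 + K))
q = 2*I*√67 (q = √(-14*(20 - 14) - 184) = √(-14*6 - 184) = √(-84 - 184) = √(-268) = 2*I*√67 ≈ 16.371*I)
q*(-3) = (2*I*√67)*(-3) = -6*I*√67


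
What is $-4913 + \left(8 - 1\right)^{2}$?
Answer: $-4864$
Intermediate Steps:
$-4913 + \left(8 - 1\right)^{2} = -4913 + 7^{2} = -4913 + 49 = -4864$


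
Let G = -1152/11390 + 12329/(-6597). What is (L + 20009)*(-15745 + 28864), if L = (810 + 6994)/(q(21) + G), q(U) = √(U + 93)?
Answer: 41085505697356118075254971/155432828315243921 + 144510171944912555984100*√114/155432828315243921 ≈ 2.7426e+8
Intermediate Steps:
G = -74013527/37569915 (G = -1152*1/11390 + 12329*(-1/6597) = -576/5695 - 12329/6597 = -74013527/37569915 ≈ -1.9700)
q(U) = √(93 + U)
L = 7804/(-74013527/37569915 + √114) (L = (810 + 6994)/(√(93 + 21) - 74013527/37569915) = 7804/(√114 - 74013527/37569915) = 7804/(-74013527/37569915 + √114) ≈ 896.28)
(L + 20009)*(-15745 + 28864) = ((21700441689946559820/155432828315243921 + 11015334396288783900*√114/155432828315243921) + 20009)*(-15745 + 28864) = (3131755903449662175109/155432828315243921 + 11015334396288783900*√114/155432828315243921)*13119 = 41085505697356118075254971/155432828315243921 + 144510171944912555984100*√114/155432828315243921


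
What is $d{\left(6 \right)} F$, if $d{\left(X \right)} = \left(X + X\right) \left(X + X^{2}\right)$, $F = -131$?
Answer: $-66024$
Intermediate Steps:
$d{\left(X \right)} = 2 X \left(X + X^{2}\right)$
$d{\left(6 \right)} F = 2 \cdot 6^{2} \left(1 + 6\right) \left(-131\right) = 2 \cdot 36 \cdot 7 \left(-131\right) = 504 \left(-131\right) = -66024$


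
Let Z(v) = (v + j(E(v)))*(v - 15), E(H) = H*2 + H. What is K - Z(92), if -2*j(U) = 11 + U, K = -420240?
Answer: -832549/2 ≈ -4.1627e+5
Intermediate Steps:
E(H) = 3*H (E(H) = 2*H + H = 3*H)
j(U) = -11/2 - U/2 (j(U) = -(11 + U)/2 = -11/2 - U/2)
Z(v) = (-15 + v)*(-11/2 - v/2) (Z(v) = (v + (-11/2 - 3*v/2))*(v - 15) = (v + (-11/2 - 3*v/2))*(-15 + v) = (-11/2 - v/2)*(-15 + v) = (-15 + v)*(-11/2 - v/2))
K - Z(92) = -420240 - (165/2 + 2*92 - ½*92²) = -420240 - (165/2 + 184 - ½*8464) = -420240 - (165/2 + 184 - 4232) = -420240 - 1*(-7931/2) = -420240 + 7931/2 = -832549/2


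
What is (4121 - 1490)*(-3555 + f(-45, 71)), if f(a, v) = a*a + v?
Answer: -3838629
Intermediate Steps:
f(a, v) = v + a² (f(a, v) = a² + v = v + a²)
(4121 - 1490)*(-3555 + f(-45, 71)) = (4121 - 1490)*(-3555 + (71 + (-45)²)) = 2631*(-3555 + (71 + 2025)) = 2631*(-3555 + 2096) = 2631*(-1459) = -3838629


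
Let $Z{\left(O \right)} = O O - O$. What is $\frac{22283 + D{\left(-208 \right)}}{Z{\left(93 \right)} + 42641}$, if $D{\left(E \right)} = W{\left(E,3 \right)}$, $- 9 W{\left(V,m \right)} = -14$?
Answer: $\frac{200561}{460773} \approx 0.43527$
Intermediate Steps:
$W{\left(V,m \right)} = \frac{14}{9}$ ($W{\left(V,m \right)} = \left(- \frac{1}{9}\right) \left(-14\right) = \frac{14}{9}$)
$D{\left(E \right)} = \frac{14}{9}$
$Z{\left(O \right)} = O^{2} - O$
$\frac{22283 + D{\left(-208 \right)}}{Z{\left(93 \right)} + 42641} = \frac{22283 + \frac{14}{9}}{93 \left(-1 + 93\right) + 42641} = \frac{200561}{9 \left(93 \cdot 92 + 42641\right)} = \frac{200561}{9 \left(8556 + 42641\right)} = \frac{200561}{9 \cdot 51197} = \frac{200561}{9} \cdot \frac{1}{51197} = \frac{200561}{460773}$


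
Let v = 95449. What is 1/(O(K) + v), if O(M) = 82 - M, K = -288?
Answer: 1/95819 ≈ 1.0436e-5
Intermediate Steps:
1/(O(K) + v) = 1/((82 - 1*(-288)) + 95449) = 1/((82 + 288) + 95449) = 1/(370 + 95449) = 1/95819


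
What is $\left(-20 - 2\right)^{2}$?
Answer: $484$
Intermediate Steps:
$\left(-20 - 2\right)^{2} = \left(-22\right)^{2} = 484$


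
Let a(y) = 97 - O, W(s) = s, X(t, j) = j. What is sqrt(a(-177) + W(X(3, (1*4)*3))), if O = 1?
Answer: 6*sqrt(3) ≈ 10.392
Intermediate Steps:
a(y) = 96 (a(y) = 97 - 1*1 = 97 - 1 = 96)
sqrt(a(-177) + W(X(3, (1*4)*3))) = sqrt(96 + (1*4)*3) = sqrt(96 + 4*3) = sqrt(96 + 12) = sqrt(108) = 6*sqrt(3)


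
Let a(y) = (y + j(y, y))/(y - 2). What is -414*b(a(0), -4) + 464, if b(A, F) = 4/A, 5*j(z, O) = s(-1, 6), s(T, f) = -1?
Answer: -16096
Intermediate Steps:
j(z, O) = -1/5 (j(z, O) = (1/5)*(-1) = -1/5)
a(y) = (-1/5 + y)/(-2 + y) (a(y) = (y - 1/5)/(y - 2) = (-1/5 + y)/(-2 + y))
-414*b(a(0), -4) + 464 = -1656/((-1/5 + 0)/(-2 + 0)) + 464 = -1656/(-1/5/(-2)) + 464 = -1656/((-1/2*(-1/5))) + 464 = -1656/1/10 + 464 = -1656*10 + 464 = -414*40 + 464 = -16560 + 464 = -16096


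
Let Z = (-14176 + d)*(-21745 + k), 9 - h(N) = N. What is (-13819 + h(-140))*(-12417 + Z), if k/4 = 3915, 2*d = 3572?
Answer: -1030454620110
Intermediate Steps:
d = 1786 (d = (1/2)*3572 = 1786)
k = 15660 (k = 4*3915 = 15660)
h(N) = 9 - N
Z = 75393150 (Z = (-14176 + 1786)*(-21745 + 15660) = -12390*(-6085) = 75393150)
(-13819 + h(-140))*(-12417 + Z) = (-13819 + (9 - 1*(-140)))*(-12417 + 75393150) = (-13819 + (9 + 140))*75380733 = (-13819 + 149)*75380733 = -13670*75380733 = -1030454620110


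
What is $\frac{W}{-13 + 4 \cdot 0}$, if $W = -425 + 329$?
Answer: $\frac{96}{13} \approx 7.3846$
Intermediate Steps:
$W = -96$
$\frac{W}{-13 + 4 \cdot 0} = - \frac{96}{-13 + 4 \cdot 0} = - \frac{96}{-13 + 0} = - \frac{96}{-13} = \left(-96\right) \left(- \frac{1}{13}\right) = \frac{96}{13}$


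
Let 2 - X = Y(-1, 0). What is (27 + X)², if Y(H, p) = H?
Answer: 900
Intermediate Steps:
X = 3 (X = 2 - 1*(-1) = 2 + 1 = 3)
(27 + X)² = (27 + 3)² = 30² = 900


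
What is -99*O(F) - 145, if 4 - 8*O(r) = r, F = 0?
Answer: -389/2 ≈ -194.50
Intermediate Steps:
O(r) = ½ - r/8
-99*O(F) - 145 = -99*(½ - ⅛*0) - 145 = -99*(½ + 0) - 145 = -99*½ - 145 = -99/2 - 145 = -389/2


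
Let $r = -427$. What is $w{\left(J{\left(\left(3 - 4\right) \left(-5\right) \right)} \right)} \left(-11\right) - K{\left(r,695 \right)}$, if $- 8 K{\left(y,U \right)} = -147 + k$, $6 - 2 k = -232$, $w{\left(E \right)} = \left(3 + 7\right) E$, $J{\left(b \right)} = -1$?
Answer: $\frac{213}{2} \approx 106.5$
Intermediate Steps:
$w{\left(E \right)} = 10 E$
$k = 119$ ($k = 3 - -116 = 3 + 116 = 119$)
$K{\left(y,U \right)} = \frac{7}{2}$ ($K{\left(y,U \right)} = - \frac{-147 + 119}{8} = \left(- \frac{1}{8}\right) \left(-28\right) = \frac{7}{2}$)
$w{\left(J{\left(\left(3 - 4\right) \left(-5\right) \right)} \right)} \left(-11\right) - K{\left(r,695 \right)} = 10 \left(-1\right) \left(-11\right) - \frac{7}{2} = \left(-10\right) \left(-11\right) - \frac{7}{2} = 110 - \frac{7}{2} = \frac{213}{2}$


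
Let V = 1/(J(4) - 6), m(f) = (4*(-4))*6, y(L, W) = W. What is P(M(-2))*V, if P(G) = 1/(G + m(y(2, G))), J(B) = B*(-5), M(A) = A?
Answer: 1/2548 ≈ 0.00039246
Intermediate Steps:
m(f) = -96 (m(f) = -16*6 = -96)
J(B) = -5*B
P(G) = 1/(-96 + G) (P(G) = 1/(G - 96) = 1/(-96 + G))
V = -1/26 (V = 1/(-5*4 - 6) = 1/(-20 - 6) = 1/(-26) = -1/26 ≈ -0.038462)
P(M(-2))*V = -1/26/(-96 - 2) = -1/26/(-98) = -1/98*(-1/26) = 1/2548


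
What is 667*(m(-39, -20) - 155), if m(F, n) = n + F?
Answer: -142738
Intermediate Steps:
m(F, n) = F + n
667*(m(-39, -20) - 155) = 667*((-39 - 20) - 155) = 667*(-59 - 155) = 667*(-214) = -142738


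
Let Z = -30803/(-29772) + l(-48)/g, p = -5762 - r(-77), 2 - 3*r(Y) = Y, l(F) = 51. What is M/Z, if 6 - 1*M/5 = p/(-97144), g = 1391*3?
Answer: 29872936470585/1052873313742 ≈ 28.373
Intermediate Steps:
r(Y) = ⅔ - Y/3
g = 4173
p = -17365/3 (p = -5762 - (⅔ - ⅓*(-77)) = -5762 - (⅔ + 77/3) = -5762 - 1*79/3 = -5762 - 79/3 = -17365/3 ≈ -5788.3)
M = 8656135/291432 (M = 30 - (-86825)/(3*(-97144)) = 30 - (-86825)*(-1)/(3*97144) = 30 - 5*17365/291432 = 30 - 86825/291432 = 8656135/291432 ≈ 29.702)
Z = 43353097/41412852 (Z = -30803/(-29772) + 51/4173 = -30803*(-1/29772) + 51*(1/4173) = 30803/29772 + 17/1391 = 43353097/41412852 ≈ 1.0469)
M/Z = 8656135/(291432*(43353097/41412852)) = (8656135/291432)*(41412852/43353097) = 29872936470585/1052873313742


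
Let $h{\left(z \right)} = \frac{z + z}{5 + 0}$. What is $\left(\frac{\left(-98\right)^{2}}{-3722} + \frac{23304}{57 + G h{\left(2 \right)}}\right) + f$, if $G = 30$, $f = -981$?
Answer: $- \frac{34965713}{50247} \approx -695.88$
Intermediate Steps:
$h{\left(z \right)} = \frac{2 z}{5}$
$\left(\frac{\left(-98\right)^{2}}{-3722} + \frac{23304}{57 + G h{\left(2 \right)}}\right) + f = \left(\frac{\left(-98\right)^{2}}{-3722} + \frac{23304}{57 + 30 \cdot \frac{2}{5} \cdot 2}\right) - 981 = \left(9604 \left(- \frac{1}{3722}\right) + \frac{23304}{57 + 30 \cdot \frac{4}{5}}\right) - 981 = \left(- \frac{4802}{1861} + \frac{23304}{57 + 24}\right) - 981 = \left(- \frac{4802}{1861} + \frac{23304}{81}\right) - 981 = \left(- \frac{4802}{1861} + 23304 \cdot \frac{1}{81}\right) - 981 = \left(- \frac{4802}{1861} + \frac{7768}{27}\right) - 981 = \frac{14326594}{50247} - 981 = - \frac{34965713}{50247}$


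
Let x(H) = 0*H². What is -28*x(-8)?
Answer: 0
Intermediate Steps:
x(H) = 0
-28*x(-8) = -28*0 = 0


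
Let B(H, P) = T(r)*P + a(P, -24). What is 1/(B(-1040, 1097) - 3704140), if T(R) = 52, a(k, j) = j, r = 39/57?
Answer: -1/3647120 ≈ -2.7419e-7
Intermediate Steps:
r = 13/19 (r = 39*(1/57) = 13/19 ≈ 0.68421)
B(H, P) = -24 + 52*P (B(H, P) = 52*P - 24 = -24 + 52*P)
1/(B(-1040, 1097) - 3704140) = 1/((-24 + 52*1097) - 3704140) = 1/((-24 + 57044) - 3704140) = 1/(57020 - 3704140) = 1/(-3647120) = -1/3647120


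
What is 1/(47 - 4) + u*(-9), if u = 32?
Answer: -12383/43 ≈ -287.98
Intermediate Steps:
1/(47 - 4) + u*(-9) = 1/(47 - 4) + 32*(-9) = 1/43 - 288 = -12383/43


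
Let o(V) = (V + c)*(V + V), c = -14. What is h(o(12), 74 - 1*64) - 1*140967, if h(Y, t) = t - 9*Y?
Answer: -140525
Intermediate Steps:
o(V) = 2*V*(-14 + V) (o(V) = (V - 14)*(V + V) = (-14 + V)*(2*V) = 2*V*(-14 + V))
h(o(12), 74 - 1*64) - 1*140967 = ((74 - 1*64) - 18*12*(-14 + 12)) - 1*140967 = ((74 - 64) - 18*12*(-2)) - 140967 = (10 - 9*(-48)) - 140967 = (10 + 432) - 140967 = 442 - 140967 = -140525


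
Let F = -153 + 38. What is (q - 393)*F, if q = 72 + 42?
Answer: 32085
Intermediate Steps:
F = -115
q = 114
(q - 393)*F = (114 - 393)*(-115) = -279*(-115) = 32085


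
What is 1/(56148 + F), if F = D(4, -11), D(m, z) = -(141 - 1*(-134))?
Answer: 1/55873 ≈ 1.7898e-5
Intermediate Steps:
D(m, z) = -275 (D(m, z) = -(141 + 134) = -1*275 = -275)
F = -275
1/(56148 + F) = 1/(56148 - 275) = 1/55873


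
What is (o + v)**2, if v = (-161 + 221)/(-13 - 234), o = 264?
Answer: 4244261904/61009 ≈ 69568.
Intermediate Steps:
v = -60/247 (v = 60/(-247) = 60*(-1/247) = -60/247 ≈ -0.24291)
(o + v)**2 = (264 - 60/247)**2 = (65148/247)**2 = 4244261904/61009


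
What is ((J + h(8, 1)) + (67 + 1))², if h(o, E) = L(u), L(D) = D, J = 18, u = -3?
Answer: 6889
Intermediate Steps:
h(o, E) = -3
((J + h(8, 1)) + (67 + 1))² = ((18 - 3) + (67 + 1))² = (15 + 68)² = 83² = 6889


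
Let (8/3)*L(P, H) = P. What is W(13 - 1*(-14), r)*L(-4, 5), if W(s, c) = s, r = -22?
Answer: -81/2 ≈ -40.500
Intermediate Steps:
L(P, H) = 3*P/8
W(13 - 1*(-14), r)*L(-4, 5) = (13 - 1*(-14))*((3/8)*(-4)) = (13 + 14)*(-3/2) = 27*(-3/2) = -81/2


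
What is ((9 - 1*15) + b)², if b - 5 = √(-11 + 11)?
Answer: 1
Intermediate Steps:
b = 5 (b = 5 + √(-11 + 11) = 5 + √0 = 5 + 0 = 5)
((9 - 1*15) + b)² = ((9 - 1*15) + 5)² = ((9 - 15) + 5)² = (-6 + 5)² = (-1)² = 1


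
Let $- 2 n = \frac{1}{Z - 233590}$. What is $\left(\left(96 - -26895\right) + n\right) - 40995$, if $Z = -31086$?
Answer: $- \frac{7413045407}{529352} \approx -14004.0$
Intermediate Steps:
$n = \frac{1}{529352}$ ($n = - \frac{1}{2 \left(-31086 - 233590\right)} = - \frac{1}{2 \left(-264676\right)} = \left(- \frac{1}{2}\right) \left(- \frac{1}{264676}\right) = \frac{1}{529352} \approx 1.8891 \cdot 10^{-6}$)
$\left(\left(96 - -26895\right) + n\right) - 40995 = \left(\left(96 - -26895\right) + \frac{1}{529352}\right) - 40995 = \left(\left(96 + 26895\right) + \frac{1}{529352}\right) - 40995 = \left(26991 + \frac{1}{529352}\right) - 40995 = \frac{14287739833}{529352} - 40995 = - \frac{7413045407}{529352}$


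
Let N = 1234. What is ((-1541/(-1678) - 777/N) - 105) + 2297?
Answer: 1134866743/517663 ≈ 2192.3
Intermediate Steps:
((-1541/(-1678) - 777/N) - 105) + 2297 = ((-1541/(-1678) - 777/1234) - 105) + 2297 = ((-1541*(-1/1678) - 777*1/1234) - 105) + 2297 = ((1541/1678 - 777/1234) - 105) + 2297 = (149447/517663 - 105) + 2297 = -54205168/517663 + 2297 = 1134866743/517663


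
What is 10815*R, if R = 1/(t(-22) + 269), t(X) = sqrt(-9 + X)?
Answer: 2909235/72392 - 10815*I*sqrt(31)/72392 ≈ 40.187 - 0.8318*I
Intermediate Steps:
R = 1/(269 + I*sqrt(31)) (R = 1/(sqrt(-9 - 22) + 269) = 1/(sqrt(-31) + 269) = 1/(I*sqrt(31) + 269) = 1/(269 + I*sqrt(31)) ≈ 0.0037159 - 7.6911e-5*I)
10815*R = 10815*(269/72392 - I*sqrt(31)/72392) = 2909235/72392 - 10815*I*sqrt(31)/72392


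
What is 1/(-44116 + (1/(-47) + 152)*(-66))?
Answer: -47/2544890 ≈ -1.8468e-5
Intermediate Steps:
1/(-44116 + (1/(-47) + 152)*(-66)) = 1/(-44116 + (-1/47 + 152)*(-66)) = 1/(-44116 + (7143/47)*(-66)) = 1/(-44116 - 471438/47) = 1/(-2544890/47) = -47/2544890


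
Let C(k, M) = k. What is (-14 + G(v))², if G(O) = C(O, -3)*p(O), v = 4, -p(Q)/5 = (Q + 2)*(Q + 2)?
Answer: 538756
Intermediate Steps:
p(Q) = -5*(2 + Q)² (p(Q) = -5*(Q + 2)*(Q + 2) = -5*(2 + Q)*(2 + Q) = -5*(2 + Q)²)
G(O) = -5*O*(2 + O)² (G(O) = O*(-5*(2 + O)²) = -5*O*(2 + O)²)
(-14 + G(v))² = (-14 - 5*4*(2 + 4)²)² = (-14 - 5*4*6²)² = (-14 - 5*4*36)² = (-14 - 720)² = (-734)² = 538756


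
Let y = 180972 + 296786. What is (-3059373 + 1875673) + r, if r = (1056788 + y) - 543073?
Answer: -192227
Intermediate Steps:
y = 477758
r = 991473 (r = (1056788 + 477758) - 543073 = 1534546 - 543073 = 991473)
(-3059373 + 1875673) + r = (-3059373 + 1875673) + 991473 = -1183700 + 991473 = -192227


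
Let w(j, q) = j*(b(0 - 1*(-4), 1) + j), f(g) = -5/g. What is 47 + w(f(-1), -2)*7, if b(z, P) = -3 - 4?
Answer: -23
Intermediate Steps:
b(z, P) = -7
w(j, q) = j*(-7 + j)
47 + w(f(-1), -2)*7 = 47 + ((-5/(-1))*(-7 - 5/(-1)))*7 = 47 + ((-5*(-1))*(-7 - 5*(-1)))*7 = 47 + (5*(-7 + 5))*7 = 47 + (5*(-2))*7 = 47 - 10*7 = 47 - 70 = -23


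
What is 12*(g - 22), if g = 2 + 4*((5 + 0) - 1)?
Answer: -48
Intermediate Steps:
g = 18 (g = 2 + 4*(5 - 1) = 2 + 4*4 = 2 + 16 = 18)
12*(g - 22) = 12*(18 - 22) = 12*(-4) = -48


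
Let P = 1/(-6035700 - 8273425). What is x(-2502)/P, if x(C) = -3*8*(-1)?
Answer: -343419000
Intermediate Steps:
P = -1/14309125 (P = 1/(-14309125) = -1/14309125 ≈ -6.9885e-8)
x(C) = 24 (x(C) = -24*(-1) = 24)
x(-2502)/P = 24/(-1/14309125) = 24*(-14309125) = -343419000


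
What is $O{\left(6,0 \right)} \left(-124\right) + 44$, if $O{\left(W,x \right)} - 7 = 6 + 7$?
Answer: $-2436$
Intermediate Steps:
$O{\left(W,x \right)} = 20$ ($O{\left(W,x \right)} = 7 + \left(6 + 7\right) = 7 + 13 = 20$)
$O{\left(6,0 \right)} \left(-124\right) + 44 = 20 \left(-124\right) + 44 = -2480 + 44 = -2436$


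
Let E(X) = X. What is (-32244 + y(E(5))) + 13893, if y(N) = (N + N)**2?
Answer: -18251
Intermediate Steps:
y(N) = 4*N**2 (y(N) = (2*N)**2 = 4*N**2)
(-32244 + y(E(5))) + 13893 = (-32244 + 4*5**2) + 13893 = (-32244 + 4*25) + 13893 = (-32244 + 100) + 13893 = -32144 + 13893 = -18251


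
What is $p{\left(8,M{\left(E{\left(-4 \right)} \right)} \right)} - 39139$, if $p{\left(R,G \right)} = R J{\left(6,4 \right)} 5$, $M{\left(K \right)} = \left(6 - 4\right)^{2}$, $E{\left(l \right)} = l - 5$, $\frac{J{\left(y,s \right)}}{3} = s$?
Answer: $-38659$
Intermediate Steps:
$J{\left(y,s \right)} = 3 s$
$E{\left(l \right)} = -5 + l$
$M{\left(K \right)} = 4$ ($M{\left(K \right)} = 2^{2} = 4$)
$p{\left(R,G \right)} = 60 R$ ($p{\left(R,G \right)} = R 3 \cdot 4 \cdot 5 = R 12 \cdot 5 = 12 R 5 = 60 R$)
$p{\left(8,M{\left(E{\left(-4 \right)} \right)} \right)} - 39139 = 60 \cdot 8 - 39139 = 480 - 39139 = -38659$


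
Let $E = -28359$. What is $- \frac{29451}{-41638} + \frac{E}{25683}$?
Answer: $- \frac{141474003}{356462918} \approx -0.39688$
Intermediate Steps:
$- \frac{29451}{-41638} + \frac{E}{25683} = - \frac{29451}{-41638} - \frac{28359}{25683} = \left(-29451\right) \left(- \frac{1}{41638}\right) - \frac{9453}{8561} = \frac{29451}{41638} - \frac{9453}{8561} = - \frac{141474003}{356462918}$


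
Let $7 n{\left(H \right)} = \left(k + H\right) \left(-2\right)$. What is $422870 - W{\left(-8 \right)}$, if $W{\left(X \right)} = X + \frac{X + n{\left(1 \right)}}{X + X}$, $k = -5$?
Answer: $\frac{2960143}{7} \approx 4.2288 \cdot 10^{5}$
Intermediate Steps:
$n{\left(H \right)} = \frac{10}{7} - \frac{2 H}{7}$ ($n{\left(H \right)} = \frac{\left(-5 + H\right) \left(-2\right)}{7} = \frac{10 - 2 H}{7} = \frac{10}{7} - \frac{2 H}{7}$)
$W{\left(X \right)} = X + \frac{\frac{8}{7} + X}{2 X}$ ($W{\left(X \right)} = X + \frac{X + \left(\frac{10}{7} - \frac{2}{7}\right)}{X + X} = X + \frac{X + \left(\frac{10}{7} - \frac{2}{7}\right)}{2 X} = X + \left(X + \frac{8}{7}\right) \frac{1}{2 X} = X + \left(\frac{8}{7} + X\right) \frac{1}{2 X} = X + \frac{\frac{8}{7} + X}{2 X}$)
$422870 - W{\left(-8 \right)} = 422870 - \left(\frac{1}{2} - 8 + \frac{4}{7 \left(-8\right)}\right) = 422870 - \left(\frac{1}{2} - 8 + \frac{4}{7} \left(- \frac{1}{8}\right)\right) = 422870 - \left(\frac{1}{2} - 8 - \frac{1}{14}\right) = 422870 - - \frac{53}{7} = 422870 + \frac{53}{7} = \frac{2960143}{7}$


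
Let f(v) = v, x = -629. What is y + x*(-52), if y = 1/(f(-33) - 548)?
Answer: 19003347/581 ≈ 32708.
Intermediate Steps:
y = -1/581 (y = 1/(-33 - 548) = 1/(-581) = -1/581 ≈ -0.0017212)
y + x*(-52) = -1/581 - 629*(-52) = -1/581 + 32708 = 19003347/581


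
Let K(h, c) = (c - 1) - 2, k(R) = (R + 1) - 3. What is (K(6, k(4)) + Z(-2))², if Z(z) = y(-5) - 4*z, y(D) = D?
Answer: 4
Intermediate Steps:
k(R) = -2 + R (k(R) = (1 + R) - 3 = -2 + R)
Z(z) = -5 - 4*z
K(h, c) = -3 + c (K(h, c) = (-1 + c) - 2 = -3 + c)
(K(6, k(4)) + Z(-2))² = ((-3 + (-2 + 4)) + (-5 - 4*(-2)))² = ((-3 + 2) + (-5 + 8))² = (-1 + 3)² = 2² = 4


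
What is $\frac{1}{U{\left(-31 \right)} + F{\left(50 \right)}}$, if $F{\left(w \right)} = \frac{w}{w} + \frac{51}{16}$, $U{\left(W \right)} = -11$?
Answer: $- \frac{16}{109} \approx -0.14679$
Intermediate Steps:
$F{\left(w \right)} = \frac{67}{16}$ ($F{\left(w \right)} = 1 + 51 \cdot \frac{1}{16} = 1 + \frac{51}{16} = \frac{67}{16}$)
$\frac{1}{U{\left(-31 \right)} + F{\left(50 \right)}} = \frac{1}{-11 + \frac{67}{16}} = \frac{1}{- \frac{109}{16}} = - \frac{16}{109}$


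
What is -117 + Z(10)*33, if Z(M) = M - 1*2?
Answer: 147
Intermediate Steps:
Z(M) = -2 + M (Z(M) = M - 2 = -2 + M)
-117 + Z(10)*33 = -117 + (-2 + 10)*33 = -117 + 8*33 = -117 + 264 = 147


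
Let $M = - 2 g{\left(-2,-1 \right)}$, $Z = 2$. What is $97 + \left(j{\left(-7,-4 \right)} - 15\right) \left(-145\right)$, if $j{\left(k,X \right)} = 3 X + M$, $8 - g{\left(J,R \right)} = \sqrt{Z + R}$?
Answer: $6042$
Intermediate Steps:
$g{\left(J,R \right)} = 8 - \sqrt{2 + R}$
$M = -14$ ($M = - 2 \left(8 - \sqrt{2 - 1}\right) = - 2 \left(8 - \sqrt{1}\right) = - 2 \left(8 - 1\right) = \left(-2\right) 7 = -14$)
$j{\left(k,X \right)} = -14 + 3 X$ ($j{\left(k,X \right)} = 3 X - 14 = -14 + 3 X$)
$97 + \left(j{\left(-7,-4 \right)} - 15\right) \left(-145\right) = 97 + \left(\left(-14 + 3 \left(-4\right)\right) - 15\right) \left(-145\right) = 97 + \left(\left(-14 - 12\right) - 15\right) \left(-145\right) = 97 + \left(-26 - 15\right) \left(-145\right) = 97 - -5945 = 97 + 5945 = 6042$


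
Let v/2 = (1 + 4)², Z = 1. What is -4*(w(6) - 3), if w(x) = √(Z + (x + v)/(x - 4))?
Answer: 12 - 4*√29 ≈ -9.5407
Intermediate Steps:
v = 50 (v = 2*(1 + 4)² = 2*5² = 2*25 = 50)
w(x) = √(1 + (50 + x)/(-4 + x)) (w(x) = √(1 + (x + 50)/(x - 4)) = √(1 + (50 + x)/(-4 + x)))
-4*(w(6) - 3) = -4*(√2*√((23 + 6)/(-4 + 6)) - 3) = -4*(√2*√(29/2) - 3) = -4*(√2*(√58/2) - 3) = -4*(√29 - 3) = -4*(-3 + √29) = 12 - 4*√29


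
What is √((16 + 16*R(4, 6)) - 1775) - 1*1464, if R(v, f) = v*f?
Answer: -1464 + 5*I*√55 ≈ -1464.0 + 37.081*I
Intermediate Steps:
R(v, f) = f*v
√((16 + 16*R(4, 6)) - 1775) - 1*1464 = √((16 + 16*(6*4)) - 1775) - 1*1464 = √((16 + 16*24) - 1775) - 1464 = √((16 + 384) - 1775) - 1464 = √(400 - 1775) - 1464 = √(-1375) - 1464 = 5*I*√55 - 1464 = -1464 + 5*I*√55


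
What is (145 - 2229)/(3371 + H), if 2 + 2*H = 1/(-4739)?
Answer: -19752152/31940859 ≈ -0.61840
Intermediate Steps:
H = -9479/9478 (H = -1 + (½)/(-4739) = -1 + (½)*(-1/4739) = -1 - 1/9478 = -9479/9478 ≈ -1.0001)
(145 - 2229)/(3371 + H) = (145 - 2229)/(3371 - 9479/9478) = -2084/31940859/9478 = -2084*9478/31940859 = -19752152/31940859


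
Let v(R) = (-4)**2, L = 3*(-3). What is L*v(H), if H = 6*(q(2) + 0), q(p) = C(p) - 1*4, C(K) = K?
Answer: -144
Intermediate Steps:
L = -9
q(p) = -4 + p (q(p) = p - 1*4 = p - 4 = -4 + p)
H = -12 (H = 6*((-4 + 2) + 0) = 6*(-2 + 0) = 6*(-2) = -12)
v(R) = 16
L*v(H) = -9*16 = -144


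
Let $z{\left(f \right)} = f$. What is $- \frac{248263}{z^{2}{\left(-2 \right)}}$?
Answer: $- \frac{248263}{4} \approx -62066.0$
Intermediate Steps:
$- \frac{248263}{z^{2}{\left(-2 \right)}} = - \frac{248263}{\left(-2\right)^{2}} = - \frac{248263}{4}$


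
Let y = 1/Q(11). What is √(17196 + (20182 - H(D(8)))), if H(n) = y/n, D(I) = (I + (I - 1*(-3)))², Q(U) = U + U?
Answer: 5*√261233346/418 ≈ 193.33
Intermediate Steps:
Q(U) = 2*U
y = 1/22 (y = 1/(2*11) = 1/22 ≈ 0.045455)
D(I) = (3 + 2*I)² (D(I) = (I + (I + 3))² = (I + (3 + I))² = (3 + 2*I)²)
H(n) = 1/(22*n)
√(17196 + (20182 - H(D(8)))) = √(17196 + (20182 - 1/(22*((3 + 2*8)²)))) = √(17196 + (20182 - 1/(22*((3 + 16)²)))) = √(17196 + (20182 - 1/(22*(19²)))) = √(17196 + (20182 - 1/(22*361))) = √(17196 + (20182 - 1*1/7942)) = √(17196 + (20182 - 1/7942)) = √(17196 + 160285443/7942) = √(296856075/7942) = 5*√261233346/418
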